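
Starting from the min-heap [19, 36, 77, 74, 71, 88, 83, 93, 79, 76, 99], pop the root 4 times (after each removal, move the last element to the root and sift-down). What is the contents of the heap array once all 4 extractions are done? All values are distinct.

extract-min #1 returns 19:
  remove root 19; move last element 99 to root → [99, 36, 77, 74, 71, 88, 83, 93, 79, 76]
  99 vs smaller child 36 at index 1, swap → [36, 99, 77, 74, 71, 88, 83, 93, 79, 76]
  99 vs smaller child 71 at index 4, swap → [36, 71, 77, 74, 99, 88, 83, 93, 79, 76]
  99 vs only child 76 at index 9, swap → [36, 71, 77, 74, 76, 88, 83, 93, 79, 99]
extract-min #2 returns 36:
  remove root 36; move last element 99 to root → [99, 71, 77, 74, 76, 88, 83, 93, 79]
  99 vs smaller child 71 at index 1, swap → [71, 99, 77, 74, 76, 88, 83, 93, 79]
  99 vs smaller child 74 at index 3, swap → [71, 74, 77, 99, 76, 88, 83, 93, 79]
  99 vs smaller child 79 at index 8, swap → [71, 74, 77, 79, 76, 88, 83, 93, 99]
extract-min #3 returns 71:
  remove root 71; move last element 99 to root → [99, 74, 77, 79, 76, 88, 83, 93]
  99 vs smaller child 74 at index 1, swap → [74, 99, 77, 79, 76, 88, 83, 93]
  99 vs smaller child 76 at index 4, swap → [74, 76, 77, 79, 99, 88, 83, 93]
extract-min #4 returns 74:
  remove root 74; move last element 93 to root → [93, 76, 77, 79, 99, 88, 83]
  93 vs smaller child 76 at index 1, swap → [76, 93, 77, 79, 99, 88, 83]
  93 vs smaller child 79 at index 3, swap → [76, 79, 77, 93, 99, 88, 83]

[76, 79, 77, 93, 99, 88, 83]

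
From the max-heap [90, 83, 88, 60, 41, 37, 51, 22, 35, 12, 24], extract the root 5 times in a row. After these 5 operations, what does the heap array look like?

[41, 35, 37, 24, 12, 22]

extract-max #1 returns 90:
  remove root 90; move last element 24 to root → [24, 83, 88, 60, 41, 37, 51, 22, 35, 12]
  24 vs larger child 88 at index 2, swap → [88, 83, 24, 60, 41, 37, 51, 22, 35, 12]
  24 vs larger child 51 at index 6, swap → [88, 83, 51, 60, 41, 37, 24, 22, 35, 12]
extract-max #2 returns 88:
  remove root 88; move last element 12 to root → [12, 83, 51, 60, 41, 37, 24, 22, 35]
  12 vs larger child 83 at index 1, swap → [83, 12, 51, 60, 41, 37, 24, 22, 35]
  12 vs larger child 60 at index 3, swap → [83, 60, 51, 12, 41, 37, 24, 22, 35]
  12 vs larger child 35 at index 8, swap → [83, 60, 51, 35, 41, 37, 24, 22, 12]
extract-max #3 returns 83:
  remove root 83; move last element 12 to root → [12, 60, 51, 35, 41, 37, 24, 22]
  12 vs larger child 60 at index 1, swap → [60, 12, 51, 35, 41, 37, 24, 22]
  12 vs larger child 41 at index 4, swap → [60, 41, 51, 35, 12, 37, 24, 22]
extract-max #4 returns 60:
  remove root 60; move last element 22 to root → [22, 41, 51, 35, 12, 37, 24]
  22 vs larger child 51 at index 2, swap → [51, 41, 22, 35, 12, 37, 24]
  22 vs larger child 37 at index 5, swap → [51, 41, 37, 35, 12, 22, 24]
extract-max #5 returns 51:
  remove root 51; move last element 24 to root → [24, 41, 37, 35, 12, 22]
  24 vs larger child 41 at index 1, swap → [41, 24, 37, 35, 12, 22]
  24 vs larger child 35 at index 3, swap → [41, 35, 37, 24, 12, 22]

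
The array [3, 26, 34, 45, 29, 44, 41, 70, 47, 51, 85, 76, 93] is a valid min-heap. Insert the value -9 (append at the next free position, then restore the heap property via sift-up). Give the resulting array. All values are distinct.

append -9 at index 13 → [3, 26, 34, 45, 29, 44, 41, 70, 47, 51, 85, 76, 93, -9]
-9 < parent 41 at index 6, swap → [3, 26, 34, 45, 29, 44, -9, 70, 47, 51, 85, 76, 93, 41]
-9 < parent 34 at index 2, swap → [3, 26, -9, 45, 29, 44, 34, 70, 47, 51, 85, 76, 93, 41]
-9 < parent 3 at index 0, swap → [-9, 26, 3, 45, 29, 44, 34, 70, 47, 51, 85, 76, 93, 41]

[-9, 26, 3, 45, 29, 44, 34, 70, 47, 51, 85, 76, 93, 41]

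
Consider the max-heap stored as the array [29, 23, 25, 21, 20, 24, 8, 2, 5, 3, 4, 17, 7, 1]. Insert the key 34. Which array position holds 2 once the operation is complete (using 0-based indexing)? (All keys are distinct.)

append 34 at index 14 → [29, 23, 25, 21, 20, 24, 8, 2, 5, 3, 4, 17, 7, 1, 34]
34 > parent 8 at index 6, swap → [29, 23, 25, 21, 20, 24, 34, 2, 5, 3, 4, 17, 7, 1, 8]
34 > parent 25 at index 2, swap → [29, 23, 34, 21, 20, 24, 25, 2, 5, 3, 4, 17, 7, 1, 8]
34 > parent 29 at index 0, swap → [34, 23, 29, 21, 20, 24, 25, 2, 5, 3, 4, 17, 7, 1, 8]
resulting array: [34, 23, 29, 21, 20, 24, 25, 2, 5, 3, 4, 17, 7, 1, 8]

7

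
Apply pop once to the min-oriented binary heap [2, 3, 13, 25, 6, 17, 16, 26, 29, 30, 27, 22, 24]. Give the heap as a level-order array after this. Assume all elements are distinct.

[3, 6, 13, 25, 24, 17, 16, 26, 29, 30, 27, 22]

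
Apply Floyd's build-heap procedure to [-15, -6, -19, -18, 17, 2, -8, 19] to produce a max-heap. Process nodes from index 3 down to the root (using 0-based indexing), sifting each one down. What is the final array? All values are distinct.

sift down from index 3:
  -18 vs only child 19 at index 7, swap → [-15, -6, -19, 19, 17, 2, -8, -18]
sift down from index 2:
  -19 vs larger child 2 at index 5, swap → [-15, -6, 2, 19, 17, -19, -8, -18]
sift down from index 1:
  -6 vs larger child 19 at index 3, swap → [-15, 19, 2, -6, 17, -19, -8, -18]
sift down from index 0:
  -15 vs larger child 19 at index 1, swap → [19, -15, 2, -6, 17, -19, -8, -18]
  -15 vs larger child 17 at index 4, swap → [19, 17, 2, -6, -15, -19, -8, -18]

[19, 17, 2, -6, -15, -19, -8, -18]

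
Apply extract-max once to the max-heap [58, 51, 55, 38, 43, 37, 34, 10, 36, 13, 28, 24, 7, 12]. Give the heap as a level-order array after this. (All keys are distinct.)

remove root 58; move last element 12 to root → [12, 51, 55, 38, 43, 37, 34, 10, 36, 13, 28, 24, 7]
12 vs larger child 55 at index 2, swap → [55, 51, 12, 38, 43, 37, 34, 10, 36, 13, 28, 24, 7]
12 vs larger child 37 at index 5, swap → [55, 51, 37, 38, 43, 12, 34, 10, 36, 13, 28, 24, 7]
12 vs larger child 24 at index 11, swap → [55, 51, 37, 38, 43, 24, 34, 10, 36, 13, 28, 12, 7]

[55, 51, 37, 38, 43, 24, 34, 10, 36, 13, 28, 12, 7]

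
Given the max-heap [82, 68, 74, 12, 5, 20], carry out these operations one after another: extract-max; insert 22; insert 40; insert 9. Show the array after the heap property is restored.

extract-max → returns 82:
  remove root 82; move last element 20 to root → [20, 68, 74, 12, 5]
  20 vs larger child 74 at index 2, swap → [74, 68, 20, 12, 5]
insert 22:
  append 22 at index 5 → [74, 68, 20, 12, 5, 22]
  22 > parent 20 at index 2, swap → [74, 68, 22, 12, 5, 20]
insert 40:
  append 40 at index 6 → [74, 68, 22, 12, 5, 20, 40]
  40 > parent 22 at index 2, swap → [74, 68, 40, 12, 5, 20, 22]
insert 9:
  append 9 at index 7 → [74, 68, 40, 12, 5, 20, 22, 9] (no swap needed)

[74, 68, 40, 12, 5, 20, 22, 9]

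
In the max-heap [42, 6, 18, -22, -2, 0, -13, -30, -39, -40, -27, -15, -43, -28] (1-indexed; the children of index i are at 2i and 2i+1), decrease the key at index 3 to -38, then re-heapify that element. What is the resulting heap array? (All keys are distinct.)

[42, 6, 0, -22, -2, -15, -13, -30, -39, -40, -27, -38, -43, -28]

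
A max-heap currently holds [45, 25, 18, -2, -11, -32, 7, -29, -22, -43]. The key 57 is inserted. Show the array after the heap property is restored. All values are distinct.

[57, 45, 18, -2, 25, -32, 7, -29, -22, -43, -11]

append 57 at index 10 → [45, 25, 18, -2, -11, -32, 7, -29, -22, -43, 57]
57 > parent -11 at index 4, swap → [45, 25, 18, -2, 57, -32, 7, -29, -22, -43, -11]
57 > parent 25 at index 1, swap → [45, 57, 18, -2, 25, -32, 7, -29, -22, -43, -11]
57 > parent 45 at index 0, swap → [57, 45, 18, -2, 25, -32, 7, -29, -22, -43, -11]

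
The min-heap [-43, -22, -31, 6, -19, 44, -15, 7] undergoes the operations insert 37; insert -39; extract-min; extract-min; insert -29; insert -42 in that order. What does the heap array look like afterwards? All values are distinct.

insert 37:
  append 37 at index 8 → [-43, -22, -31, 6, -19, 44, -15, 7, 37] (no swap needed)
insert -39:
  append -39 at index 9 → [-43, -22, -31, 6, -19, 44, -15, 7, 37, -39]
  -39 < parent -19 at index 4, swap → [-43, -22, -31, 6, -39, 44, -15, 7, 37, -19]
  -39 < parent -22 at index 1, swap → [-43, -39, -31, 6, -22, 44, -15, 7, 37, -19]
extract-min → returns -43:
  remove root -43; move last element -19 to root → [-19, -39, -31, 6, -22, 44, -15, 7, 37]
  -19 vs smaller child -39 at index 1, swap → [-39, -19, -31, 6, -22, 44, -15, 7, 37]
  -19 vs smaller child -22 at index 4, swap → [-39, -22, -31, 6, -19, 44, -15, 7, 37]
extract-min → returns -39:
  remove root -39; move last element 37 to root → [37, -22, -31, 6, -19, 44, -15, 7]
  37 vs smaller child -31 at index 2, swap → [-31, -22, 37, 6, -19, 44, -15, 7]
  37 vs smaller child -15 at index 6, swap → [-31, -22, -15, 6, -19, 44, 37, 7]
insert -29:
  append -29 at index 8 → [-31, -22, -15, 6, -19, 44, 37, 7, -29]
  -29 < parent 6 at index 3, swap → [-31, -22, -15, -29, -19, 44, 37, 7, 6]
  -29 < parent -22 at index 1, swap → [-31, -29, -15, -22, -19, 44, 37, 7, 6]
insert -42:
  append -42 at index 9 → [-31, -29, -15, -22, -19, 44, 37, 7, 6, -42]
  -42 < parent -19 at index 4, swap → [-31, -29, -15, -22, -42, 44, 37, 7, 6, -19]
  -42 < parent -29 at index 1, swap → [-31, -42, -15, -22, -29, 44, 37, 7, 6, -19]
  -42 < parent -31 at index 0, swap → [-42, -31, -15, -22, -29, 44, 37, 7, 6, -19]

[-42, -31, -15, -22, -29, 44, 37, 7, 6, -19]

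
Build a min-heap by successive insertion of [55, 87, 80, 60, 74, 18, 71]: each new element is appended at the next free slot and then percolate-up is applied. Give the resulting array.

Insert 55:
  append 55 at index 0 → [55] (no swap needed)
Insert 87:
  append 87 at index 1 → [55, 87] (no swap needed)
Insert 80:
  append 80 at index 2 → [55, 87, 80] (no swap needed)
Insert 60:
  append 60 at index 3 → [55, 87, 80, 60]
  60 < parent 87 at index 1, swap → [55, 60, 80, 87]
Insert 74:
  append 74 at index 4 → [55, 60, 80, 87, 74] (no swap needed)
Insert 18:
  append 18 at index 5 → [55, 60, 80, 87, 74, 18]
  18 < parent 80 at index 2, swap → [55, 60, 18, 87, 74, 80]
  18 < parent 55 at index 0, swap → [18, 60, 55, 87, 74, 80]
Insert 71:
  append 71 at index 6 → [18, 60, 55, 87, 74, 80, 71] (no swap needed)

[18, 60, 55, 87, 74, 80, 71]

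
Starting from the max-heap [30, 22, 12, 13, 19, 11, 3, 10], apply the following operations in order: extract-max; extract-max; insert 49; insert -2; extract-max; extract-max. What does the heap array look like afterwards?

extract-max → returns 30:
  remove root 30; move last element 10 to root → [10, 22, 12, 13, 19, 11, 3]
  10 vs larger child 22 at index 1, swap → [22, 10, 12, 13, 19, 11, 3]
  10 vs larger child 19 at index 4, swap → [22, 19, 12, 13, 10, 11, 3]
extract-max → returns 22:
  remove root 22; move last element 3 to root → [3, 19, 12, 13, 10, 11]
  3 vs larger child 19 at index 1, swap → [19, 3, 12, 13, 10, 11]
  3 vs larger child 13 at index 3, swap → [19, 13, 12, 3, 10, 11]
insert 49:
  append 49 at index 6 → [19, 13, 12, 3, 10, 11, 49]
  49 > parent 12 at index 2, swap → [19, 13, 49, 3, 10, 11, 12]
  49 > parent 19 at index 0, swap → [49, 13, 19, 3, 10, 11, 12]
insert -2:
  append -2 at index 7 → [49, 13, 19, 3, 10, 11, 12, -2] (no swap needed)
extract-max → returns 49:
  remove root 49; move last element -2 to root → [-2, 13, 19, 3, 10, 11, 12]
  -2 vs larger child 19 at index 2, swap → [19, 13, -2, 3, 10, 11, 12]
  -2 vs larger child 12 at index 6, swap → [19, 13, 12, 3, 10, 11, -2]
extract-max → returns 19:
  remove root 19; move last element -2 to root → [-2, 13, 12, 3, 10, 11]
  -2 vs larger child 13 at index 1, swap → [13, -2, 12, 3, 10, 11]
  -2 vs larger child 10 at index 4, swap → [13, 10, 12, 3, -2, 11]

[13, 10, 12, 3, -2, 11]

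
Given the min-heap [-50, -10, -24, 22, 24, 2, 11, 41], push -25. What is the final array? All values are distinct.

append -25 at index 8 → [-50, -10, -24, 22, 24, 2, 11, 41, -25]
-25 < parent 22 at index 3, swap → [-50, -10, -24, -25, 24, 2, 11, 41, 22]
-25 < parent -10 at index 1, swap → [-50, -25, -24, -10, 24, 2, 11, 41, 22]

[-50, -25, -24, -10, 24, 2, 11, 41, 22]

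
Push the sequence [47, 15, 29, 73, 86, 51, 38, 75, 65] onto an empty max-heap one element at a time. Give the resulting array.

[86, 75, 51, 73, 47, 29, 38, 15, 65]

Insert 47:
  append 47 at index 0 → [47] (no swap needed)
Insert 15:
  append 15 at index 1 → [47, 15] (no swap needed)
Insert 29:
  append 29 at index 2 → [47, 15, 29] (no swap needed)
Insert 73:
  append 73 at index 3 → [47, 15, 29, 73]
  73 > parent 15 at index 1, swap → [47, 73, 29, 15]
  73 > parent 47 at index 0, swap → [73, 47, 29, 15]
Insert 86:
  append 86 at index 4 → [73, 47, 29, 15, 86]
  86 > parent 47 at index 1, swap → [73, 86, 29, 15, 47]
  86 > parent 73 at index 0, swap → [86, 73, 29, 15, 47]
Insert 51:
  append 51 at index 5 → [86, 73, 29, 15, 47, 51]
  51 > parent 29 at index 2, swap → [86, 73, 51, 15, 47, 29]
Insert 38:
  append 38 at index 6 → [86, 73, 51, 15, 47, 29, 38] (no swap needed)
Insert 75:
  append 75 at index 7 → [86, 73, 51, 15, 47, 29, 38, 75]
  75 > parent 15 at index 3, swap → [86, 73, 51, 75, 47, 29, 38, 15]
  75 > parent 73 at index 1, swap → [86, 75, 51, 73, 47, 29, 38, 15]
Insert 65:
  append 65 at index 8 → [86, 75, 51, 73, 47, 29, 38, 15, 65] (no swap needed)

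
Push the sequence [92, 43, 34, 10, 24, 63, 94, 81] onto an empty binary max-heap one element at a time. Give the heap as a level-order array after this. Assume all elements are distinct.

[94, 81, 92, 43, 24, 34, 63, 10]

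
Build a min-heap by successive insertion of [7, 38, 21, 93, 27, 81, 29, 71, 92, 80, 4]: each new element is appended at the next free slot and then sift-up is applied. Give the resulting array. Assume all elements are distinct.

[4, 7, 21, 71, 27, 81, 29, 93, 92, 80, 38]

Insert 7:
  append 7 at index 0 → [7] (no swap needed)
Insert 38:
  append 38 at index 1 → [7, 38] (no swap needed)
Insert 21:
  append 21 at index 2 → [7, 38, 21] (no swap needed)
Insert 93:
  append 93 at index 3 → [7, 38, 21, 93] (no swap needed)
Insert 27:
  append 27 at index 4 → [7, 38, 21, 93, 27]
  27 < parent 38 at index 1, swap → [7, 27, 21, 93, 38]
Insert 81:
  append 81 at index 5 → [7, 27, 21, 93, 38, 81] (no swap needed)
Insert 29:
  append 29 at index 6 → [7, 27, 21, 93, 38, 81, 29] (no swap needed)
Insert 71:
  append 71 at index 7 → [7, 27, 21, 93, 38, 81, 29, 71]
  71 < parent 93 at index 3, swap → [7, 27, 21, 71, 38, 81, 29, 93]
Insert 92:
  append 92 at index 8 → [7, 27, 21, 71, 38, 81, 29, 93, 92] (no swap needed)
Insert 80:
  append 80 at index 9 → [7, 27, 21, 71, 38, 81, 29, 93, 92, 80] (no swap needed)
Insert 4:
  append 4 at index 10 → [7, 27, 21, 71, 38, 81, 29, 93, 92, 80, 4]
  4 < parent 38 at index 4, swap → [7, 27, 21, 71, 4, 81, 29, 93, 92, 80, 38]
  4 < parent 27 at index 1, swap → [7, 4, 21, 71, 27, 81, 29, 93, 92, 80, 38]
  4 < parent 7 at index 0, swap → [4, 7, 21, 71, 27, 81, 29, 93, 92, 80, 38]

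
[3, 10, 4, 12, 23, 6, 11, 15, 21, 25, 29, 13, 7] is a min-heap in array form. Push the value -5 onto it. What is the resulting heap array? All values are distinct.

append -5 at index 13 → [3, 10, 4, 12, 23, 6, 11, 15, 21, 25, 29, 13, 7, -5]
-5 < parent 11 at index 6, swap → [3, 10, 4, 12, 23, 6, -5, 15, 21, 25, 29, 13, 7, 11]
-5 < parent 4 at index 2, swap → [3, 10, -5, 12, 23, 6, 4, 15, 21, 25, 29, 13, 7, 11]
-5 < parent 3 at index 0, swap → [-5, 10, 3, 12, 23, 6, 4, 15, 21, 25, 29, 13, 7, 11]

[-5, 10, 3, 12, 23, 6, 4, 15, 21, 25, 29, 13, 7, 11]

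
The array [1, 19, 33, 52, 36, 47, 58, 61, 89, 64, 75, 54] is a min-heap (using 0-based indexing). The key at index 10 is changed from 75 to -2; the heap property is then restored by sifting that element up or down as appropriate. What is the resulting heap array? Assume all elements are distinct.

[-2, 1, 33, 52, 19, 47, 58, 61, 89, 64, 36, 54]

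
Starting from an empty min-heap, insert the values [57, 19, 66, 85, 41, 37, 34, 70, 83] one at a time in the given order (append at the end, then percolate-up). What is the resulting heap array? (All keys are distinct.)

Insert 57:
  append 57 at index 0 → [57] (no swap needed)
Insert 19:
  append 19 at index 1 → [57, 19]
  19 < parent 57 at index 0, swap → [19, 57]
Insert 66:
  append 66 at index 2 → [19, 57, 66] (no swap needed)
Insert 85:
  append 85 at index 3 → [19, 57, 66, 85] (no swap needed)
Insert 41:
  append 41 at index 4 → [19, 57, 66, 85, 41]
  41 < parent 57 at index 1, swap → [19, 41, 66, 85, 57]
Insert 37:
  append 37 at index 5 → [19, 41, 66, 85, 57, 37]
  37 < parent 66 at index 2, swap → [19, 41, 37, 85, 57, 66]
Insert 34:
  append 34 at index 6 → [19, 41, 37, 85, 57, 66, 34]
  34 < parent 37 at index 2, swap → [19, 41, 34, 85, 57, 66, 37]
Insert 70:
  append 70 at index 7 → [19, 41, 34, 85, 57, 66, 37, 70]
  70 < parent 85 at index 3, swap → [19, 41, 34, 70, 57, 66, 37, 85]
Insert 83:
  append 83 at index 8 → [19, 41, 34, 70, 57, 66, 37, 85, 83] (no swap needed)

[19, 41, 34, 70, 57, 66, 37, 85, 83]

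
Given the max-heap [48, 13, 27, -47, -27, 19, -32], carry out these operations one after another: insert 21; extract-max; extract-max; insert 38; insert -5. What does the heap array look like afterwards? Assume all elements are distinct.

insert 21:
  append 21 at index 7 → [48, 13, 27, -47, -27, 19, -32, 21]
  21 > parent -47 at index 3, swap → [48, 13, 27, 21, -27, 19, -32, -47]
  21 > parent 13 at index 1, swap → [48, 21, 27, 13, -27, 19, -32, -47]
extract-max → returns 48:
  remove root 48; move last element -47 to root → [-47, 21, 27, 13, -27, 19, -32]
  -47 vs larger child 27 at index 2, swap → [27, 21, -47, 13, -27, 19, -32]
  -47 vs larger child 19 at index 5, swap → [27, 21, 19, 13, -27, -47, -32]
extract-max → returns 27:
  remove root 27; move last element -32 to root → [-32, 21, 19, 13, -27, -47]
  -32 vs larger child 21 at index 1, swap → [21, -32, 19, 13, -27, -47]
  -32 vs larger child 13 at index 3, swap → [21, 13, 19, -32, -27, -47]
insert 38:
  append 38 at index 6 → [21, 13, 19, -32, -27, -47, 38]
  38 > parent 19 at index 2, swap → [21, 13, 38, -32, -27, -47, 19]
  38 > parent 21 at index 0, swap → [38, 13, 21, -32, -27, -47, 19]
insert -5:
  append -5 at index 7 → [38, 13, 21, -32, -27, -47, 19, -5]
  -5 > parent -32 at index 3, swap → [38, 13, 21, -5, -27, -47, 19, -32]

[38, 13, 21, -5, -27, -47, 19, -32]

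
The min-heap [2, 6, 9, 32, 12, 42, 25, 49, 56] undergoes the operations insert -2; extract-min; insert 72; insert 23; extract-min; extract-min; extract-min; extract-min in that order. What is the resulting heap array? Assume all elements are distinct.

[23, 32, 25, 49, 56, 42, 72]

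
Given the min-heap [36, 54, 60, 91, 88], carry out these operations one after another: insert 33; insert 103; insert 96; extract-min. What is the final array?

insert 33:
  append 33 at index 5 → [36, 54, 60, 91, 88, 33]
  33 < parent 60 at index 2, swap → [36, 54, 33, 91, 88, 60]
  33 < parent 36 at index 0, swap → [33, 54, 36, 91, 88, 60]
insert 103:
  append 103 at index 6 → [33, 54, 36, 91, 88, 60, 103] (no swap needed)
insert 96:
  append 96 at index 7 → [33, 54, 36, 91, 88, 60, 103, 96] (no swap needed)
extract-min → returns 33:
  remove root 33; move last element 96 to root → [96, 54, 36, 91, 88, 60, 103]
  96 vs smaller child 36 at index 2, swap → [36, 54, 96, 91, 88, 60, 103]
  96 vs smaller child 60 at index 5, swap → [36, 54, 60, 91, 88, 96, 103]

[36, 54, 60, 91, 88, 96, 103]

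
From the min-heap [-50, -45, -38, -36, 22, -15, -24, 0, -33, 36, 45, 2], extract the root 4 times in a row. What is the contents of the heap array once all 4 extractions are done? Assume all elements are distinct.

extract-min #1 returns -50:
  remove root -50; move last element 2 to root → [2, -45, -38, -36, 22, -15, -24, 0, -33, 36, 45]
  2 vs smaller child -45 at index 1, swap → [-45, 2, -38, -36, 22, -15, -24, 0, -33, 36, 45]
  2 vs smaller child -36 at index 3, swap → [-45, -36, -38, 2, 22, -15, -24, 0, -33, 36, 45]
  2 vs smaller child -33 at index 8, swap → [-45, -36, -38, -33, 22, -15, -24, 0, 2, 36, 45]
extract-min #2 returns -45:
  remove root -45; move last element 45 to root → [45, -36, -38, -33, 22, -15, -24, 0, 2, 36]
  45 vs smaller child -38 at index 2, swap → [-38, -36, 45, -33, 22, -15, -24, 0, 2, 36]
  45 vs smaller child -24 at index 6, swap → [-38, -36, -24, -33, 22, -15, 45, 0, 2, 36]
extract-min #3 returns -38:
  remove root -38; move last element 36 to root → [36, -36, -24, -33, 22, -15, 45, 0, 2]
  36 vs smaller child -36 at index 1, swap → [-36, 36, -24, -33, 22, -15, 45, 0, 2]
  36 vs smaller child -33 at index 3, swap → [-36, -33, -24, 36, 22, -15, 45, 0, 2]
  36 vs smaller child 0 at index 7, swap → [-36, -33, -24, 0, 22, -15, 45, 36, 2]
extract-min #4 returns -36:
  remove root -36; move last element 2 to root → [2, -33, -24, 0, 22, -15, 45, 36]
  2 vs smaller child -33 at index 1, swap → [-33, 2, -24, 0, 22, -15, 45, 36]
  2 vs smaller child 0 at index 3, swap → [-33, 0, -24, 2, 22, -15, 45, 36]

[-33, 0, -24, 2, 22, -15, 45, 36]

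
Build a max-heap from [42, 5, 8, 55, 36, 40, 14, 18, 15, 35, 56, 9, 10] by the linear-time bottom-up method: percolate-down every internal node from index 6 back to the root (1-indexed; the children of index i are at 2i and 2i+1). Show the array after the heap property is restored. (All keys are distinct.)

sift down from index 6: already satisfies heap property
sift down from index 5:
  36 vs larger child 56 at index 11, swap → [42, 5, 8, 55, 56, 40, 14, 18, 15, 35, 36, 9, 10]
sift down from index 4: already satisfies heap property
sift down from index 3:
  8 vs larger child 40 at index 6, swap → [42, 5, 40, 55, 56, 8, 14, 18, 15, 35, 36, 9, 10]
  8 vs larger child 10 at index 13, swap → [42, 5, 40, 55, 56, 10, 14, 18, 15, 35, 36, 9, 8]
sift down from index 2:
  5 vs larger child 56 at index 5, swap → [42, 56, 40, 55, 5, 10, 14, 18, 15, 35, 36, 9, 8]
  5 vs larger child 36 at index 11, swap → [42, 56, 40, 55, 36, 10, 14, 18, 15, 35, 5, 9, 8]
sift down from index 1:
  42 vs larger child 56 at index 2, swap → [56, 42, 40, 55, 36, 10, 14, 18, 15, 35, 5, 9, 8]
  42 vs larger child 55 at index 4, swap → [56, 55, 40, 42, 36, 10, 14, 18, 15, 35, 5, 9, 8]

[56, 55, 40, 42, 36, 10, 14, 18, 15, 35, 5, 9, 8]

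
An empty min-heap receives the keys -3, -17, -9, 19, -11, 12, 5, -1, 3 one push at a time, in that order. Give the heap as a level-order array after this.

[-17, -11, -9, -1, -3, 12, 5, 19, 3]

Insert -3:
  append -3 at index 0 → [-3] (no swap needed)
Insert -17:
  append -17 at index 1 → [-3, -17]
  -17 < parent -3 at index 0, swap → [-17, -3]
Insert -9:
  append -9 at index 2 → [-17, -3, -9] (no swap needed)
Insert 19:
  append 19 at index 3 → [-17, -3, -9, 19] (no swap needed)
Insert -11:
  append -11 at index 4 → [-17, -3, -9, 19, -11]
  -11 < parent -3 at index 1, swap → [-17, -11, -9, 19, -3]
Insert 12:
  append 12 at index 5 → [-17, -11, -9, 19, -3, 12] (no swap needed)
Insert 5:
  append 5 at index 6 → [-17, -11, -9, 19, -3, 12, 5] (no swap needed)
Insert -1:
  append -1 at index 7 → [-17, -11, -9, 19, -3, 12, 5, -1]
  -1 < parent 19 at index 3, swap → [-17, -11, -9, -1, -3, 12, 5, 19]
Insert 3:
  append 3 at index 8 → [-17, -11, -9, -1, -3, 12, 5, 19, 3] (no swap needed)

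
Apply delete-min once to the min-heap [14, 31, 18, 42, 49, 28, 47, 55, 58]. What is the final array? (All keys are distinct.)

[18, 31, 28, 42, 49, 58, 47, 55]

remove root 14; move last element 58 to root → [58, 31, 18, 42, 49, 28, 47, 55]
58 vs smaller child 18 at index 2, swap → [18, 31, 58, 42, 49, 28, 47, 55]
58 vs smaller child 28 at index 5, swap → [18, 31, 28, 42, 49, 58, 47, 55]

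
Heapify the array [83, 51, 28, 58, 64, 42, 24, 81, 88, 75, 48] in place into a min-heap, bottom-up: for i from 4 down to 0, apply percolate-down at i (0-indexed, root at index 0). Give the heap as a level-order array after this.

sift down from index 4:
  64 vs smaller child 48 at index 10, swap → [83, 51, 28, 58, 48, 42, 24, 81, 88, 75, 64]
sift down from index 3: already satisfies heap property
sift down from index 2:
  28 vs smaller child 24 at index 6, swap → [83, 51, 24, 58, 48, 42, 28, 81, 88, 75, 64]
sift down from index 1:
  51 vs smaller child 48 at index 4, swap → [83, 48, 24, 58, 51, 42, 28, 81, 88, 75, 64]
sift down from index 0:
  83 vs smaller child 24 at index 2, swap → [24, 48, 83, 58, 51, 42, 28, 81, 88, 75, 64]
  83 vs smaller child 28 at index 6, swap → [24, 48, 28, 58, 51, 42, 83, 81, 88, 75, 64]

[24, 48, 28, 58, 51, 42, 83, 81, 88, 75, 64]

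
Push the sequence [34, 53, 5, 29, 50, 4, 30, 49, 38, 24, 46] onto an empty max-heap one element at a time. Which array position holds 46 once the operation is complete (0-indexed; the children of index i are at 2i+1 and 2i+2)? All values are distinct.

Insert 34:
  append 34 at index 0 → [34] (no swap needed)
Insert 53:
  append 53 at index 1 → [34, 53]
  53 > parent 34 at index 0, swap → [53, 34]
Insert 5:
  append 5 at index 2 → [53, 34, 5] (no swap needed)
Insert 29:
  append 29 at index 3 → [53, 34, 5, 29] (no swap needed)
Insert 50:
  append 50 at index 4 → [53, 34, 5, 29, 50]
  50 > parent 34 at index 1, swap → [53, 50, 5, 29, 34]
Insert 4:
  append 4 at index 5 → [53, 50, 5, 29, 34, 4] (no swap needed)
Insert 30:
  append 30 at index 6 → [53, 50, 5, 29, 34, 4, 30]
  30 > parent 5 at index 2, swap → [53, 50, 30, 29, 34, 4, 5]
Insert 49:
  append 49 at index 7 → [53, 50, 30, 29, 34, 4, 5, 49]
  49 > parent 29 at index 3, swap → [53, 50, 30, 49, 34, 4, 5, 29]
Insert 38:
  append 38 at index 8 → [53, 50, 30, 49, 34, 4, 5, 29, 38] (no swap needed)
Insert 24:
  append 24 at index 9 → [53, 50, 30, 49, 34, 4, 5, 29, 38, 24] (no swap needed)
Insert 46:
  append 46 at index 10 → [53, 50, 30, 49, 34, 4, 5, 29, 38, 24, 46]
  46 > parent 34 at index 4, swap → [53, 50, 30, 49, 46, 4, 5, 29, 38, 24, 34]
resulting array: [53, 50, 30, 49, 46, 4, 5, 29, 38, 24, 34]

4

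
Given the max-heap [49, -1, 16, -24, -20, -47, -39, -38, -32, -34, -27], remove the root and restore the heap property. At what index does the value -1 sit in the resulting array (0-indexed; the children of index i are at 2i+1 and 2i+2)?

1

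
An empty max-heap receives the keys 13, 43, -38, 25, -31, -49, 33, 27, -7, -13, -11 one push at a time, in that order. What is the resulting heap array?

[43, 27, 33, 25, -11, -49, -38, 13, -7, -31, -13]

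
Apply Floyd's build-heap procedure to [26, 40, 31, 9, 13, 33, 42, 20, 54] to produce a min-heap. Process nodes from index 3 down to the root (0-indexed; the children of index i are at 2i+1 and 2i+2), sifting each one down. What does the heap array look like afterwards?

sift down from index 3: already satisfies heap property
sift down from index 2: already satisfies heap property
sift down from index 1:
  40 vs smaller child 9 at index 3, swap → [26, 9, 31, 40, 13, 33, 42, 20, 54]
  40 vs smaller child 20 at index 7, swap → [26, 9, 31, 20, 13, 33, 42, 40, 54]
sift down from index 0:
  26 vs smaller child 9 at index 1, swap → [9, 26, 31, 20, 13, 33, 42, 40, 54]
  26 vs smaller child 13 at index 4, swap → [9, 13, 31, 20, 26, 33, 42, 40, 54]

[9, 13, 31, 20, 26, 33, 42, 40, 54]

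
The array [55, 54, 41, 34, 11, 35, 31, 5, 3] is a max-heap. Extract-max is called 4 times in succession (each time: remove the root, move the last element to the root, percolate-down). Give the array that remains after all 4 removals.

extract-max #1 returns 55:
  remove root 55; move last element 3 to root → [3, 54, 41, 34, 11, 35, 31, 5]
  3 vs larger child 54 at index 1, swap → [54, 3, 41, 34, 11, 35, 31, 5]
  3 vs larger child 34 at index 3, swap → [54, 34, 41, 3, 11, 35, 31, 5]
  3 vs only child 5 at index 7, swap → [54, 34, 41, 5, 11, 35, 31, 3]
extract-max #2 returns 54:
  remove root 54; move last element 3 to root → [3, 34, 41, 5, 11, 35, 31]
  3 vs larger child 41 at index 2, swap → [41, 34, 3, 5, 11, 35, 31]
  3 vs larger child 35 at index 5, swap → [41, 34, 35, 5, 11, 3, 31]
extract-max #3 returns 41:
  remove root 41; move last element 31 to root → [31, 34, 35, 5, 11, 3]
  31 vs larger child 35 at index 2, swap → [35, 34, 31, 5, 11, 3]
extract-max #4 returns 35:
  remove root 35; move last element 3 to root → [3, 34, 31, 5, 11]
  3 vs larger child 34 at index 1, swap → [34, 3, 31, 5, 11]
  3 vs larger child 11 at index 4, swap → [34, 11, 31, 5, 3]

[34, 11, 31, 5, 3]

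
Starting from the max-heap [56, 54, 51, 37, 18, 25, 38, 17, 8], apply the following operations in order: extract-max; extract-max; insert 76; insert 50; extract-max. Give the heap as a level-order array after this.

[51, 50, 38, 37, 18, 25, 8, 17]

extract-max → returns 56:
  remove root 56; move last element 8 to root → [8, 54, 51, 37, 18, 25, 38, 17]
  8 vs larger child 54 at index 1, swap → [54, 8, 51, 37, 18, 25, 38, 17]
  8 vs larger child 37 at index 3, swap → [54, 37, 51, 8, 18, 25, 38, 17]
  8 vs only child 17 at index 7, swap → [54, 37, 51, 17, 18, 25, 38, 8]
extract-max → returns 54:
  remove root 54; move last element 8 to root → [8, 37, 51, 17, 18, 25, 38]
  8 vs larger child 51 at index 2, swap → [51, 37, 8, 17, 18, 25, 38]
  8 vs larger child 38 at index 6, swap → [51, 37, 38, 17, 18, 25, 8]
insert 76:
  append 76 at index 7 → [51, 37, 38, 17, 18, 25, 8, 76]
  76 > parent 17 at index 3, swap → [51, 37, 38, 76, 18, 25, 8, 17]
  76 > parent 37 at index 1, swap → [51, 76, 38, 37, 18, 25, 8, 17]
  76 > parent 51 at index 0, swap → [76, 51, 38, 37, 18, 25, 8, 17]
insert 50:
  append 50 at index 8 → [76, 51, 38, 37, 18, 25, 8, 17, 50]
  50 > parent 37 at index 3, swap → [76, 51, 38, 50, 18, 25, 8, 17, 37]
extract-max → returns 76:
  remove root 76; move last element 37 to root → [37, 51, 38, 50, 18, 25, 8, 17]
  37 vs larger child 51 at index 1, swap → [51, 37, 38, 50, 18, 25, 8, 17]
  37 vs larger child 50 at index 3, swap → [51, 50, 38, 37, 18, 25, 8, 17]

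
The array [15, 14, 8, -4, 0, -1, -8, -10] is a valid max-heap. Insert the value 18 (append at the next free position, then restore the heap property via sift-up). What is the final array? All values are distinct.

[18, 15, 8, 14, 0, -1, -8, -10, -4]

append 18 at index 8 → [15, 14, 8, -4, 0, -1, -8, -10, 18]
18 > parent -4 at index 3, swap → [15, 14, 8, 18, 0, -1, -8, -10, -4]
18 > parent 14 at index 1, swap → [15, 18, 8, 14, 0, -1, -8, -10, -4]
18 > parent 15 at index 0, swap → [18, 15, 8, 14, 0, -1, -8, -10, -4]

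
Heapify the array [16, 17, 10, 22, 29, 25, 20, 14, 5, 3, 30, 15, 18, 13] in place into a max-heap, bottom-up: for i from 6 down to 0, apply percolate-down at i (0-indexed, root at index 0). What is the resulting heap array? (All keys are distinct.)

sift down from index 6: already satisfies heap property
sift down from index 5: already satisfies heap property
sift down from index 4:
  29 vs larger child 30 at index 10, swap → [16, 17, 10, 22, 30, 25, 20, 14, 5, 3, 29, 15, 18, 13]
sift down from index 3: already satisfies heap property
sift down from index 2:
  10 vs larger child 25 at index 5, swap → [16, 17, 25, 22, 30, 10, 20, 14, 5, 3, 29, 15, 18, 13]
  10 vs larger child 18 at index 12, swap → [16, 17, 25, 22, 30, 18, 20, 14, 5, 3, 29, 15, 10, 13]
sift down from index 1:
  17 vs larger child 30 at index 4, swap → [16, 30, 25, 22, 17, 18, 20, 14, 5, 3, 29, 15, 10, 13]
  17 vs larger child 29 at index 10, swap → [16, 30, 25, 22, 29, 18, 20, 14, 5, 3, 17, 15, 10, 13]
sift down from index 0:
  16 vs larger child 30 at index 1, swap → [30, 16, 25, 22, 29, 18, 20, 14, 5, 3, 17, 15, 10, 13]
  16 vs larger child 29 at index 4, swap → [30, 29, 25, 22, 16, 18, 20, 14, 5, 3, 17, 15, 10, 13]
  16 vs larger child 17 at index 10, swap → [30, 29, 25, 22, 17, 18, 20, 14, 5, 3, 16, 15, 10, 13]

[30, 29, 25, 22, 17, 18, 20, 14, 5, 3, 16, 15, 10, 13]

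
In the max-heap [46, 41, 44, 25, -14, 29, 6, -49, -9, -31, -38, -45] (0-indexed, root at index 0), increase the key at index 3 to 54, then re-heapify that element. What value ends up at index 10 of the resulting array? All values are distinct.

-38

set index 3 from 25 to 54 → [46, 41, 44, 54, -14, 29, 6, -49, -9, -31, -38, -45]
54 > parent 41 at index 1, swap → [46, 54, 44, 41, -14, 29, 6, -49, -9, -31, -38, -45]
54 > parent 46 at index 0, swap → [54, 46, 44, 41, -14, 29, 6, -49, -9, -31, -38, -45]
resulting array: [54, 46, 44, 41, -14, 29, 6, -49, -9, -31, -38, -45]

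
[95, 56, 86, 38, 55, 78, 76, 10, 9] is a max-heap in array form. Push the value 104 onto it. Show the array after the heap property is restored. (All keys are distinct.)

[104, 95, 86, 38, 56, 78, 76, 10, 9, 55]

append 104 at index 9 → [95, 56, 86, 38, 55, 78, 76, 10, 9, 104]
104 > parent 55 at index 4, swap → [95, 56, 86, 38, 104, 78, 76, 10, 9, 55]
104 > parent 56 at index 1, swap → [95, 104, 86, 38, 56, 78, 76, 10, 9, 55]
104 > parent 95 at index 0, swap → [104, 95, 86, 38, 56, 78, 76, 10, 9, 55]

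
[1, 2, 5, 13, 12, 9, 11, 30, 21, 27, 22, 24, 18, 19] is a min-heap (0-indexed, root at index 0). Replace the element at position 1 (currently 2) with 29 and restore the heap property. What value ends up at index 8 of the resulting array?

21

set index 1 from 2 to 29 → [1, 29, 5, 13, 12, 9, 11, 30, 21, 27, 22, 24, 18, 19]
29 vs smaller child 12 at index 4, swap → [1, 12, 5, 13, 29, 9, 11, 30, 21, 27, 22, 24, 18, 19]
29 vs smaller child 22 at index 10, swap → [1, 12, 5, 13, 22, 9, 11, 30, 21, 27, 29, 24, 18, 19]
resulting array: [1, 12, 5, 13, 22, 9, 11, 30, 21, 27, 29, 24, 18, 19]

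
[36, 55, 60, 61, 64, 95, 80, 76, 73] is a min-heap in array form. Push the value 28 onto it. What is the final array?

[28, 36, 60, 61, 55, 95, 80, 76, 73, 64]

append 28 at index 9 → [36, 55, 60, 61, 64, 95, 80, 76, 73, 28]
28 < parent 64 at index 4, swap → [36, 55, 60, 61, 28, 95, 80, 76, 73, 64]
28 < parent 55 at index 1, swap → [36, 28, 60, 61, 55, 95, 80, 76, 73, 64]
28 < parent 36 at index 0, swap → [28, 36, 60, 61, 55, 95, 80, 76, 73, 64]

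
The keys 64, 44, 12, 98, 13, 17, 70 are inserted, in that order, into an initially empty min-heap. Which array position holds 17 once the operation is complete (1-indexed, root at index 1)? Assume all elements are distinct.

Insert 64:
  append 64 at index 1 → [64] (no swap needed)
Insert 44:
  append 44 at index 2 → [64, 44]
  44 < parent 64 at index 1, swap → [44, 64]
Insert 12:
  append 12 at index 3 → [44, 64, 12]
  12 < parent 44 at index 1, swap → [12, 64, 44]
Insert 98:
  append 98 at index 4 → [12, 64, 44, 98] (no swap needed)
Insert 13:
  append 13 at index 5 → [12, 64, 44, 98, 13]
  13 < parent 64 at index 2, swap → [12, 13, 44, 98, 64]
Insert 17:
  append 17 at index 6 → [12, 13, 44, 98, 64, 17]
  17 < parent 44 at index 3, swap → [12, 13, 17, 98, 64, 44]
Insert 70:
  append 70 at index 7 → [12, 13, 17, 98, 64, 44, 70] (no swap needed)
resulting array: [12, 13, 17, 98, 64, 44, 70]

3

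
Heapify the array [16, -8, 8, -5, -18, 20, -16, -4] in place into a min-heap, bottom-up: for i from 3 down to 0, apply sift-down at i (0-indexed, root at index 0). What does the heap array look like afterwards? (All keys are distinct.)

[-18, -8, -16, -5, 16, 20, 8, -4]

sift down from index 3: already satisfies heap property
sift down from index 2:
  8 vs smaller child -16 at index 6, swap → [16, -8, -16, -5, -18, 20, 8, -4]
sift down from index 1:
  -8 vs smaller child -18 at index 4, swap → [16, -18, -16, -5, -8, 20, 8, -4]
sift down from index 0:
  16 vs smaller child -18 at index 1, swap → [-18, 16, -16, -5, -8, 20, 8, -4]
  16 vs smaller child -8 at index 4, swap → [-18, -8, -16, -5, 16, 20, 8, -4]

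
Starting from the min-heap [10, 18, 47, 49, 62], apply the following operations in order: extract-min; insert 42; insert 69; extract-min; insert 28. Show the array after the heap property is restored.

[28, 49, 42, 62, 69, 47]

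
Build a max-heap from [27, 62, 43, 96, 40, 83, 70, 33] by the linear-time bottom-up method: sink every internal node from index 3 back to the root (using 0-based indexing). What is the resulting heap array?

sift down from index 3: already satisfies heap property
sift down from index 2:
  43 vs larger child 83 at index 5, swap → [27, 62, 83, 96, 40, 43, 70, 33]
sift down from index 1:
  62 vs larger child 96 at index 3, swap → [27, 96, 83, 62, 40, 43, 70, 33]
sift down from index 0:
  27 vs larger child 96 at index 1, swap → [96, 27, 83, 62, 40, 43, 70, 33]
  27 vs larger child 62 at index 3, swap → [96, 62, 83, 27, 40, 43, 70, 33]
  27 vs only child 33 at index 7, swap → [96, 62, 83, 33, 40, 43, 70, 27]

[96, 62, 83, 33, 40, 43, 70, 27]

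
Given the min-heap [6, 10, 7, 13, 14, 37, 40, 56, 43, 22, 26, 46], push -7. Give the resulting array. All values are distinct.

append -7 at index 12 → [6, 10, 7, 13, 14, 37, 40, 56, 43, 22, 26, 46, -7]
-7 < parent 37 at index 5, swap → [6, 10, 7, 13, 14, -7, 40, 56, 43, 22, 26, 46, 37]
-7 < parent 7 at index 2, swap → [6, 10, -7, 13, 14, 7, 40, 56, 43, 22, 26, 46, 37]
-7 < parent 6 at index 0, swap → [-7, 10, 6, 13, 14, 7, 40, 56, 43, 22, 26, 46, 37]

[-7, 10, 6, 13, 14, 7, 40, 56, 43, 22, 26, 46, 37]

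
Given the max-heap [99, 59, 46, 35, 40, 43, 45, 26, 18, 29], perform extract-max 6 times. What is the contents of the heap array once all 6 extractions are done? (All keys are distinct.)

[35, 29, 26, 18]

extract-max #1 returns 99:
  remove root 99; move last element 29 to root → [29, 59, 46, 35, 40, 43, 45, 26, 18]
  29 vs larger child 59 at index 1, swap → [59, 29, 46, 35, 40, 43, 45, 26, 18]
  29 vs larger child 40 at index 4, swap → [59, 40, 46, 35, 29, 43, 45, 26, 18]
extract-max #2 returns 59:
  remove root 59; move last element 18 to root → [18, 40, 46, 35, 29, 43, 45, 26]
  18 vs larger child 46 at index 2, swap → [46, 40, 18, 35, 29, 43, 45, 26]
  18 vs larger child 45 at index 6, swap → [46, 40, 45, 35, 29, 43, 18, 26]
extract-max #3 returns 46:
  remove root 46; move last element 26 to root → [26, 40, 45, 35, 29, 43, 18]
  26 vs larger child 45 at index 2, swap → [45, 40, 26, 35, 29, 43, 18]
  26 vs larger child 43 at index 5, swap → [45, 40, 43, 35, 29, 26, 18]
extract-max #4 returns 45:
  remove root 45; move last element 18 to root → [18, 40, 43, 35, 29, 26]
  18 vs larger child 43 at index 2, swap → [43, 40, 18, 35, 29, 26]
  18 vs only child 26 at index 5, swap → [43, 40, 26, 35, 29, 18]
extract-max #5 returns 43:
  remove root 43; move last element 18 to root → [18, 40, 26, 35, 29]
  18 vs larger child 40 at index 1, swap → [40, 18, 26, 35, 29]
  18 vs larger child 35 at index 3, swap → [40, 35, 26, 18, 29]
extract-max #6 returns 40:
  remove root 40; move last element 29 to root → [29, 35, 26, 18]
  29 vs larger child 35 at index 1, swap → [35, 29, 26, 18]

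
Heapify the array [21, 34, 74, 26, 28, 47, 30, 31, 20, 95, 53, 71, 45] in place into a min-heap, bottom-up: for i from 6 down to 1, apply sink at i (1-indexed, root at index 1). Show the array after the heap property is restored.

sift down from index 6:
  47 vs smaller child 45 at index 13, swap → [21, 34, 74, 26, 28, 45, 30, 31, 20, 95, 53, 71, 47]
sift down from index 5: already satisfies heap property
sift down from index 4:
  26 vs smaller child 20 at index 9, swap → [21, 34, 74, 20, 28, 45, 30, 31, 26, 95, 53, 71, 47]
sift down from index 3:
  74 vs smaller child 30 at index 7, swap → [21, 34, 30, 20, 28, 45, 74, 31, 26, 95, 53, 71, 47]
sift down from index 2:
  34 vs smaller child 20 at index 4, swap → [21, 20, 30, 34, 28, 45, 74, 31, 26, 95, 53, 71, 47]
  34 vs smaller child 26 at index 9, swap → [21, 20, 30, 26, 28, 45, 74, 31, 34, 95, 53, 71, 47]
sift down from index 1:
  21 vs smaller child 20 at index 2, swap → [20, 21, 30, 26, 28, 45, 74, 31, 34, 95, 53, 71, 47]

[20, 21, 30, 26, 28, 45, 74, 31, 34, 95, 53, 71, 47]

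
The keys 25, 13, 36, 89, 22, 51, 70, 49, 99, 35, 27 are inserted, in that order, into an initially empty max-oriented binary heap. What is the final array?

Insert 25:
  append 25 at index 0 → [25] (no swap needed)
Insert 13:
  append 13 at index 1 → [25, 13] (no swap needed)
Insert 36:
  append 36 at index 2 → [25, 13, 36]
  36 > parent 25 at index 0, swap → [36, 13, 25]
Insert 89:
  append 89 at index 3 → [36, 13, 25, 89]
  89 > parent 13 at index 1, swap → [36, 89, 25, 13]
  89 > parent 36 at index 0, swap → [89, 36, 25, 13]
Insert 22:
  append 22 at index 4 → [89, 36, 25, 13, 22] (no swap needed)
Insert 51:
  append 51 at index 5 → [89, 36, 25, 13, 22, 51]
  51 > parent 25 at index 2, swap → [89, 36, 51, 13, 22, 25]
Insert 70:
  append 70 at index 6 → [89, 36, 51, 13, 22, 25, 70]
  70 > parent 51 at index 2, swap → [89, 36, 70, 13, 22, 25, 51]
Insert 49:
  append 49 at index 7 → [89, 36, 70, 13, 22, 25, 51, 49]
  49 > parent 13 at index 3, swap → [89, 36, 70, 49, 22, 25, 51, 13]
  49 > parent 36 at index 1, swap → [89, 49, 70, 36, 22, 25, 51, 13]
Insert 99:
  append 99 at index 8 → [89, 49, 70, 36, 22, 25, 51, 13, 99]
  99 > parent 36 at index 3, swap → [89, 49, 70, 99, 22, 25, 51, 13, 36]
  99 > parent 49 at index 1, swap → [89, 99, 70, 49, 22, 25, 51, 13, 36]
  99 > parent 89 at index 0, swap → [99, 89, 70, 49, 22, 25, 51, 13, 36]
Insert 35:
  append 35 at index 9 → [99, 89, 70, 49, 22, 25, 51, 13, 36, 35]
  35 > parent 22 at index 4, swap → [99, 89, 70, 49, 35, 25, 51, 13, 36, 22]
Insert 27:
  append 27 at index 10 → [99, 89, 70, 49, 35, 25, 51, 13, 36, 22, 27] (no swap needed)

[99, 89, 70, 49, 35, 25, 51, 13, 36, 22, 27]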